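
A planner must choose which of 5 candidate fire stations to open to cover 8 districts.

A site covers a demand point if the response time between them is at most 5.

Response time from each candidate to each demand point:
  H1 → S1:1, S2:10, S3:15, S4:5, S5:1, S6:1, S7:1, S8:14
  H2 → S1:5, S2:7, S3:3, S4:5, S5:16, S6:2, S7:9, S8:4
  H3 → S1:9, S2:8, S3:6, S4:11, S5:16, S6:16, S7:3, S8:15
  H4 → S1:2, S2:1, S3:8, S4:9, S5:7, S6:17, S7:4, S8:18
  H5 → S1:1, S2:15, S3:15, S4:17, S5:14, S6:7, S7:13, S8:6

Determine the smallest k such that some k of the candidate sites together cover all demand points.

3

Coverage sets (demand points within 5 of each site):
  H1: {S1, S4, S5, S6, S7}
  H2: {S1, S3, S4, S6, S8}
  H3: {S7}
  H4: {S1, S2, S7}
  H5: {S1}
No 2 sites suffice: every size-2 union leaves at least one demand point uncovered.
But {H1, H2, H4} covers everything, so the minimum is 3.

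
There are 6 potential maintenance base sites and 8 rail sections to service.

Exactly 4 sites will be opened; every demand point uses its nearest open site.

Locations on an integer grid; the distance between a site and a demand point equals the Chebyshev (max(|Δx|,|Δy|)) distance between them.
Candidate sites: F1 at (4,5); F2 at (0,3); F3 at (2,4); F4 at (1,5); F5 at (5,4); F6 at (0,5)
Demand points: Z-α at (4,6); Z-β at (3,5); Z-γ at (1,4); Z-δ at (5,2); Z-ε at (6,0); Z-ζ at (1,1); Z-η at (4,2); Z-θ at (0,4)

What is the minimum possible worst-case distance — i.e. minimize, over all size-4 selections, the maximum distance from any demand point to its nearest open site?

Open {F1, F2, F3, F4}.
  Farthest demand point is Z-ε at distance 4 (to F3); all others are ≤ 4.
With {F1, F2, F3, F5} the worst case is 4.
With {F1, F2, F3, F6} the worst case is 4.
No size-4 selection achieves below 4.

4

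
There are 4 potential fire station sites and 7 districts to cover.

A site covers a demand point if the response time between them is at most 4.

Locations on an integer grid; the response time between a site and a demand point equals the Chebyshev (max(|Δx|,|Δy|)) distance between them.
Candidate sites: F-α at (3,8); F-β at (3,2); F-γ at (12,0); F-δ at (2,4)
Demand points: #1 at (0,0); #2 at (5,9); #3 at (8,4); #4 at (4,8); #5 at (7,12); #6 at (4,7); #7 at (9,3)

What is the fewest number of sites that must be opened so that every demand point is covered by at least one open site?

3

Coverage sets (demand points within 4 of each site):
  F-α: {#2, #4, #5, #6}
  F-β: {#1}
  F-γ: {#3, #7}
  F-δ: {#1, #4, #6}
No 2 sites suffice: every size-2 union leaves at least one demand point uncovered.
But {F-α, F-β, F-γ} covers everything, so the minimum is 3.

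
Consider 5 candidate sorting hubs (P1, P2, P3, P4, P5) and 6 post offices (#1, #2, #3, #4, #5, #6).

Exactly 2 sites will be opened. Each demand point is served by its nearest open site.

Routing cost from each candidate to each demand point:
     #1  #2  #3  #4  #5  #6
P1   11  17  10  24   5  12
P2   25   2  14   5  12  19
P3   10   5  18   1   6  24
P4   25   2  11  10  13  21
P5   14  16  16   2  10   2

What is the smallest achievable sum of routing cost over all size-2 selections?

40

Open {P3, P5}.
  #1→P3 10, #2→P3 5, #3→P5 16, #4→P3 1, #5→P3 6, #6→P5 2  ⇒ total 40.
Compare {P4, P5}: total 41.
Compare {P1, P3}: total 43.
No size-2 selection does better; minimum is 40.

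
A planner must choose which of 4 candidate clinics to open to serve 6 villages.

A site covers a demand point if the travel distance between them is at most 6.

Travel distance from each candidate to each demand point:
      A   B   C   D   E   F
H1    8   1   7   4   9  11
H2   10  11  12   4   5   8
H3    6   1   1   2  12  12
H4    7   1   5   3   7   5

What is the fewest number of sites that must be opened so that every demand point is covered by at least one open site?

Coverage sets (demand points within 6 of each site):
  H1: {B, D}
  H2: {D, E}
  H3: {A, B, C, D}
  H4: {B, C, D, F}
No 2 sites suffice: every size-2 union leaves at least one demand point uncovered.
But {H2, H3, H4} covers everything, so the minimum is 3.

3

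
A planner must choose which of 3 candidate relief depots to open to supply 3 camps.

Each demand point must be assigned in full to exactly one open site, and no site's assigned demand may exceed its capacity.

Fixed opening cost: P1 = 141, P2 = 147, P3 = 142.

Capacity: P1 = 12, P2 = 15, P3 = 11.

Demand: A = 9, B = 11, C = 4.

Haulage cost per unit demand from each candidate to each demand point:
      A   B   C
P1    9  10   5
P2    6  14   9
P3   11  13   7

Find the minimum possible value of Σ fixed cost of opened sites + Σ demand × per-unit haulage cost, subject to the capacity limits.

Open {P1, P2}; cheapest assignment that respects the capacities:
  P1 (cap 12, load 11): B — cost 11×10 = 110
  P2 (cap 15, load 13): A, C — cost 9×6 + 4×9 = 90
  Shipping 200, fixed 288 → total 488.
  Any other capacity-feasible assignment to {P1, P2} ships for at least 200.
Compare {P2, P3}: its best feasible assignment gives total 522.
Compare {P1, P2, P3}: its best feasible assignment gives total 622.
Every other set of open sites that can feasibly serve all demand totals ≥ 522 even under its best assignment. Minimum: 488.

488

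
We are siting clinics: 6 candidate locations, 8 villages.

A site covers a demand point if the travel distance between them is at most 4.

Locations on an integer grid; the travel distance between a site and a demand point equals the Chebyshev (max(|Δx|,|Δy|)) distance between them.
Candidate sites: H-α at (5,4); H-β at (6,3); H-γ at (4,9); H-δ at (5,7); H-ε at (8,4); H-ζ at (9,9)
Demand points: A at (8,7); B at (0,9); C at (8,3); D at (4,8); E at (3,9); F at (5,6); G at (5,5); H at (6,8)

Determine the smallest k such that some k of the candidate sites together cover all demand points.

Coverage sets (demand points within 4 of each site):
  H-α: {A, C, D, F, G, H}
  H-β: {A, C, F, G}
  H-γ: {A, B, D, E, F, G, H}
  H-δ: {A, C, D, E, F, G, H}
  H-ε: {A, C, D, F, G, H}
  H-ζ: {A, F, G, H}
No single site covers all 8 demand points.
But {H-α, H-γ} covers everything, so the minimum is 2.

2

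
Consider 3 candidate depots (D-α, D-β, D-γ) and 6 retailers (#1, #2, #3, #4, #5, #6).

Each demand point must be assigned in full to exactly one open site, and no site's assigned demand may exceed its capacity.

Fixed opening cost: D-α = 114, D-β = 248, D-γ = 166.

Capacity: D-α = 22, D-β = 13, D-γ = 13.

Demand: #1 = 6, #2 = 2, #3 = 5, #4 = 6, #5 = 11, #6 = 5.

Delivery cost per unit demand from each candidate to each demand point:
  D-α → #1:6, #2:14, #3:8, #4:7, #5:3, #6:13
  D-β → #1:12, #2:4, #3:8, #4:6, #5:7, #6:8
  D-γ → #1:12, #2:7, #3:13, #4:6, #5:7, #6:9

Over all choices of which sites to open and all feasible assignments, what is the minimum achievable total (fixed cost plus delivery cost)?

Open {D-α, D-γ}; cheapest assignment that respects the capacities:
  D-α (cap 22, load 22): #1, #3, #5 — cost 6×6 + 5×8 + 11×3 = 109
  D-γ (cap 13, load 13): #2, #4, #6 — cost 2×7 + 6×6 + 5×9 = 95
  Shipping 204, fixed 280 → total 484.
  Any other capacity-feasible assignment to {D-α, D-γ} ships for at least 204.
Compare {D-α, D-β}: its best feasible assignment gives total 555.
Compare {D-α, D-β, D-γ}: its best feasible assignment gives total 721.
Every other set of open sites that can feasibly serve all demand totals ≥ 555 even under its best assignment. Minimum: 484.

484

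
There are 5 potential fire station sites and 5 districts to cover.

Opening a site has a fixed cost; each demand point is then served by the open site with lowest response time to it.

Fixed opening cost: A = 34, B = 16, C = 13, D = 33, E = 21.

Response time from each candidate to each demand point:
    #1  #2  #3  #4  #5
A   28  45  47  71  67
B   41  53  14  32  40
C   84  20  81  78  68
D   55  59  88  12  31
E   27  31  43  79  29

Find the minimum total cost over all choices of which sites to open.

Open {B, E}: assign each demand point to its cheapest open site.
  #1→E 27, #2→E 31, #3→B 14, #4→B 32, #5→E 29
  response time 133, fixed 37 → total 170.
Compare {B, C, E}: response time 122 + fixed 50 = 172.
Compare {B, C}: response time 147 + fixed 29 = 176.
Compare {B, C, D}: response time 118 + fixed 62 = 180.
All other subsets cost ≥ 172. Minimum total cost: 170.

170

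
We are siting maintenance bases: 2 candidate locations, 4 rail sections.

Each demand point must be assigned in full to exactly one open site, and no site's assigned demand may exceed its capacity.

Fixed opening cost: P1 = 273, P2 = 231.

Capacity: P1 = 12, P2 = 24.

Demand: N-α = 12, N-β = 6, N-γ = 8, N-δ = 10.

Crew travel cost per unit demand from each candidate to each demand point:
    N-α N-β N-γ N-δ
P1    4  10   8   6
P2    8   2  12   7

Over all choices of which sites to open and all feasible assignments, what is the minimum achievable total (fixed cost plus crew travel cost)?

730

Open {P1, P2}; cheapest assignment that respects the capacities:
  P1 (cap 12, load 12): N-α — cost 12×4 = 48
  P2 (cap 24, load 24): N-β, N-γ, N-δ — cost 6×2 + 8×12 + 10×7 = 178
  Shipping 226, fixed 504 → total 730.
  Any other capacity-feasible assignment to {P1, P2} ships for at least 226.
Total demand is 36 and no other set of sites has combined capacity ≥ 36, so {P1, P2} is the only feasible choice of open sites. Minimum: 730.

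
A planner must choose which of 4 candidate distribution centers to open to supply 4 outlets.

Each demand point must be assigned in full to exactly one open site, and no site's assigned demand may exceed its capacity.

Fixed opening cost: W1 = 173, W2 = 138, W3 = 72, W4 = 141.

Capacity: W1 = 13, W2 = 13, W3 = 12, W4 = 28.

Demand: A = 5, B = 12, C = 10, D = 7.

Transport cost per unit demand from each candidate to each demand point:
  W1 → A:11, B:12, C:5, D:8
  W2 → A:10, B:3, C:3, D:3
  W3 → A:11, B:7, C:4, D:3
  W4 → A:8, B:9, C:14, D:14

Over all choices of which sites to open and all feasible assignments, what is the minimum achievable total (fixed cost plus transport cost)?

Open {W3, W4}; cheapest assignment that respects the capacities:
  W3 (cap 12, load 10): C — cost 10×4 = 40
  W4 (cap 28, load 24): A, B, D — cost 5×8 + 12×9 + 7×14 = 246
  Shipping 286, fixed 213 → total 499.
  Any other capacity-feasible assignment to {W3, W4} ships for at least 286.
Compare {W1, W2, W3}: its best feasible assignment gives total 545.
Compare {W2, W3, W4}: its best feasible assignment gives total 550.
Every other set of open sites that can feasibly serve all demand totals ≥ 545 even under its best assignment. Minimum: 499.

499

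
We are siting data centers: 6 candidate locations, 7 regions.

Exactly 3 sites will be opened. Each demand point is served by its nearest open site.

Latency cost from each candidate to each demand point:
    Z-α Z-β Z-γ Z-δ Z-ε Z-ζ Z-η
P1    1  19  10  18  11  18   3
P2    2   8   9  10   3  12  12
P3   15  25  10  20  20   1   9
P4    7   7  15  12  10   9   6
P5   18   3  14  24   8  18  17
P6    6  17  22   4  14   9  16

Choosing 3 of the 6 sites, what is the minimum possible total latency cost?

35

Open {P1, P2, P3}.
  Z-α→P1 1, Z-β→P2 8, Z-γ→P2 9, Z-δ→P2 10, Z-ε→P2 3, Z-ζ→P3 1, Z-η→P1 3  ⇒ total 35.
Compare {P2, P3, P6}: total 36.
Compare {P1, P2, P6}: total 37.
No size-3 selection does better; minimum is 35.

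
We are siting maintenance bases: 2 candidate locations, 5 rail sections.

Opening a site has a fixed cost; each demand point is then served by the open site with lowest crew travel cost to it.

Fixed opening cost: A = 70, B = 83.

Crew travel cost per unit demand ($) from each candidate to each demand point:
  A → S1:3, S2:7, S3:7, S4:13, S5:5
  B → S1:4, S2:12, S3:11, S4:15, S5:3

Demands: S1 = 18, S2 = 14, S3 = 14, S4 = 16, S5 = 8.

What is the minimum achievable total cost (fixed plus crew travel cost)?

568

Open {A}: assign each demand point to its cheapest open site.
  S1→A 18×3=54, S2→A 14×7=98, S3→A 14×7=98, S4→A 16×13=208, S5→A 8×5=40
  crew travel cost 498, fixed 70 → total 568.
Compare {A, B}: crew travel cost 482 + fixed 153 = 635.
Compare {B}: crew travel cost 658 + fixed 83 = 741.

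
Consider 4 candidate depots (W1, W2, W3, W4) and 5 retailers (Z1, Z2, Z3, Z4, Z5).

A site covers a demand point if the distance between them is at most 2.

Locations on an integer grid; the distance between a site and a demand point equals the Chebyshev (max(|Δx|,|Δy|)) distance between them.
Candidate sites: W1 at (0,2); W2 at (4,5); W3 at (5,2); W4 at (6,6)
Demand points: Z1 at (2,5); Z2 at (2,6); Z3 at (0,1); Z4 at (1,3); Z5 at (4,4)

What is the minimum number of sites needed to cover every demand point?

2

Coverage sets (demand points within 2 of each site):
  W1: {Z3, Z4}
  W2: {Z1, Z2, Z5}
  W3: {Z5}
  W4: {Z5}
No single site covers all 5 demand points.
But {W1, W2} covers everything, so the minimum is 2.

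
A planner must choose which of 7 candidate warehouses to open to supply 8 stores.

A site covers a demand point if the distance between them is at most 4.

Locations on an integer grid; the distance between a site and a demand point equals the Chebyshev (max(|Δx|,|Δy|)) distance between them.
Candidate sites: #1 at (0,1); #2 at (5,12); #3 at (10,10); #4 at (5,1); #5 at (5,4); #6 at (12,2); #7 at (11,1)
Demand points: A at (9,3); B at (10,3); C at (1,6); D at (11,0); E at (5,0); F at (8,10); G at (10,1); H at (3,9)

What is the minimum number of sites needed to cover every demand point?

3

Coverage sets (demand points within 4 of each site):
  #1: {}
  #2: {F, H}
  #3: {F}
  #4: {A, E}
  #5: {A, C, E}
  #6: {A, B, D, G}
  #7: {A, B, D, G}
No 2 sites suffice: every size-2 union leaves at least one demand point uncovered.
But {#2, #5, #6} covers everything, so the minimum is 3.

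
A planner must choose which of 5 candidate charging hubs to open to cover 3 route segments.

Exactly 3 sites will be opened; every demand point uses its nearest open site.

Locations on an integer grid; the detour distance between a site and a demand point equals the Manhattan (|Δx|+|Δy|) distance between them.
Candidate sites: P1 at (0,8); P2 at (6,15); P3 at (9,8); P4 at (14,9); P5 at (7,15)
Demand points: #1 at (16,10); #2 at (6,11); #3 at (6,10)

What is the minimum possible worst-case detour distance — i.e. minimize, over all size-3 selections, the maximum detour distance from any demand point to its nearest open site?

5

Open {P1, P2, P4}.
  Farthest demand point is #3 at detour distance 5 (to P2); all others are ≤ 5.
With {P2, P3, P4} the worst case is 5.
With {P2, P4, P5} the worst case is 5.
No size-3 selection achieves below 5.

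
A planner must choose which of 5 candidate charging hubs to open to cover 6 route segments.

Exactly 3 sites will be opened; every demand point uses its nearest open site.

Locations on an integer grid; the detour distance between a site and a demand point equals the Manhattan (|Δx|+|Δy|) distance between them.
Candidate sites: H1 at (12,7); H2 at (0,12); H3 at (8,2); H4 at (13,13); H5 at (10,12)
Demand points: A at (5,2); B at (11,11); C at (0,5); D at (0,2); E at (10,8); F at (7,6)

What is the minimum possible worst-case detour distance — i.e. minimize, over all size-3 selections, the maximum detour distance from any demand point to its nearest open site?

Open {H1, H2, H3}.
  Farthest demand point is D at detour distance 8 (to H3); all others are ≤ 8.
With {H2, H3, H4} the worst case is 8.
With {H2, H3, H5} the worst case is 8.
No size-3 selection achieves below 8.

8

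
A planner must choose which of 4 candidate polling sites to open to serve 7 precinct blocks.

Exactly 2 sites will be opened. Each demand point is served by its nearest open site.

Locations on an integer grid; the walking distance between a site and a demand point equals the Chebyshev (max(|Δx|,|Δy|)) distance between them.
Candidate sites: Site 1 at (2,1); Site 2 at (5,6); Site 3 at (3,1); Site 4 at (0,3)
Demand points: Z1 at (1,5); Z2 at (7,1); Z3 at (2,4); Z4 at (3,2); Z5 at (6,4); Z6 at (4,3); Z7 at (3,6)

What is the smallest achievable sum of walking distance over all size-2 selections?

Open {Site 3, Site 4}.
  Z1→Site 4 2, Z2→Site 3 4, Z3→Site 4 2, Z4→Site 3 1, Z5→Site 3 3, Z6→Site 3 2, Z7→Site 4 3  ⇒ total 17.
Compare {Site 2, Site 3}: total 18.
Compare {Site 1, Site 2}: total 19.
No size-2 selection does better; minimum is 17.

17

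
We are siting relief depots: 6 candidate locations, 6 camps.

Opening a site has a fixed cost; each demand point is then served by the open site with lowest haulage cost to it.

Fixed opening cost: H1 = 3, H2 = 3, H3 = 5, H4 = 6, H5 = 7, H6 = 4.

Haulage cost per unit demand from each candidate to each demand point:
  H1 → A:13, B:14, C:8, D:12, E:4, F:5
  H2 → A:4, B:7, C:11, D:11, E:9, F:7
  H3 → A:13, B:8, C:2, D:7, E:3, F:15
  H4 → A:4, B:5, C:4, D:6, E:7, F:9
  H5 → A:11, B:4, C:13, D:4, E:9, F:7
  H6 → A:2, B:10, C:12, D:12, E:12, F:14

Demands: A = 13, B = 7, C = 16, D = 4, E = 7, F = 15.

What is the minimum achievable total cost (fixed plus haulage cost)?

217

Open {H1, H3, H5, H6}: assign each demand point to its cheapest open site.
  A→H6 13×2=26, B→H5 7×4=28, C→H3 16×2=32, D→H5 4×4=16, E→H3 7×3=21, F→H1 15×5=75
  haulage cost 198, fixed 19 → total 217.
Compare {H1, H2, H3, H5, H6}: haulage cost 198 + fixed 22 = 220.
Compare {H1, H3, H4, H5, H6}: haulage cost 198 + fixed 25 = 223.
Compare {H1, H2, H3, H4, H5, H6}: haulage cost 198 + fixed 28 = 226.
All other subsets cost ≥ 220. Minimum total cost: 217.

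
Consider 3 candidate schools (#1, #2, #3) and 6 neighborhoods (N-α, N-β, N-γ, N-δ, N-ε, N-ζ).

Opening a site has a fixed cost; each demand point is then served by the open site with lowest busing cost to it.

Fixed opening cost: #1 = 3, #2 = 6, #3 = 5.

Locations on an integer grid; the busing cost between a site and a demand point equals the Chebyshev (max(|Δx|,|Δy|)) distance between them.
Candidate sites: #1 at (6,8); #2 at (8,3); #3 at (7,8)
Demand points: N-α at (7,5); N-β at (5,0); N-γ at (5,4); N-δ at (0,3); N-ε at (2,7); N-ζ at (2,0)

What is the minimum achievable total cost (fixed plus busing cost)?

33

Open {#1, #2}: assign each demand point to its cheapest open site.
  N-α→#2 2, N-β→#2 3, N-γ→#2 3, N-δ→#1 6, N-ε→#1 4, N-ζ→#2 6
  busing cost 24, fixed 9 → total 33.
Compare {#2}: busing cost 28 + fixed 6 = 34.
Compare {#1}: busing cost 33 + fixed 3 = 36.
Compare {#2, #3}: busing cost 26 + fixed 11 = 37.
All other subsets cost ≥ 34. Minimum total cost: 33.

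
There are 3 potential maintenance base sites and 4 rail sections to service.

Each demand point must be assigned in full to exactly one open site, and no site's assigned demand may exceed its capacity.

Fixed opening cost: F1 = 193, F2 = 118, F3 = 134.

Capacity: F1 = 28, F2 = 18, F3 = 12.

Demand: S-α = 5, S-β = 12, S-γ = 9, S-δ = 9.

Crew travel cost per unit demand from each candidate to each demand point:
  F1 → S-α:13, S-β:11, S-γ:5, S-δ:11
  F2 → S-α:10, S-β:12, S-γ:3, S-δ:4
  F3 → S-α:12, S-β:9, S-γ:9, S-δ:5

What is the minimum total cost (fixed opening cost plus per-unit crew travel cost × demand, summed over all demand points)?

Open {F1, F2}; cheapest assignment that respects the capacities:
  F1 (cap 28, load 17): S-α, S-β — cost 5×13 + 12×11 = 197
  F2 (cap 18, load 18): S-γ, S-δ — cost 9×3 + 9×4 = 63
  Shipping 260, fixed 311 → total 571.
  Any other capacity-feasible assignment to {F1, F2} ships for at least 260.
Compare {F1, F3}: its best feasible assignment gives total 614.
Compare {F1, F2, F3}: its best feasible assignment gives total 681.
Every other set of open sites that can feasibly serve all demand totals ≥ 614 even under its best assignment. Minimum: 571.

571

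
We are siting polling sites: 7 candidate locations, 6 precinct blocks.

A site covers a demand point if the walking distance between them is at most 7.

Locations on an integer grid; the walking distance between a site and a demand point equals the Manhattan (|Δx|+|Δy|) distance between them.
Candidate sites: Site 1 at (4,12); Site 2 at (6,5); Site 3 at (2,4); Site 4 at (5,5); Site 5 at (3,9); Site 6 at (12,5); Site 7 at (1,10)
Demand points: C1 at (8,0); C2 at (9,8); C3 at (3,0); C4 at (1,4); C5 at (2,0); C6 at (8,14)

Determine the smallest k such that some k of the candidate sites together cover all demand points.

Coverage sets (demand points within 7 of each site):
  Site 1: {C6}
  Site 2: {C1, C2, C4}
  Site 3: {C3, C4, C5}
  Site 4: {C2, C3, C4}
  Site 5: {C2, C4}
  Site 6: {C2}
  Site 7: {C4}
No 2 sites suffice: every size-2 union leaves at least one demand point uncovered.
But {Site 1, Site 2, Site 3} covers everything, so the minimum is 3.

3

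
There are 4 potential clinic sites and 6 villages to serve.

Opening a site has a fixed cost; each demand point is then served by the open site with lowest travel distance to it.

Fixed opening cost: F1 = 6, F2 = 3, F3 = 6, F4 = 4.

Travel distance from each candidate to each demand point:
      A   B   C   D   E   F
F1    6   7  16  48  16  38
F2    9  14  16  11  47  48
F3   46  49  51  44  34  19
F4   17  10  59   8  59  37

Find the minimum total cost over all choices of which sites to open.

Open {F1, F3, F4}: assign each demand point to its cheapest open site.
  A→F1 6, B→F1 7, C→F1 16, D→F4 8, E→F1 16, F→F3 19
  travel distance 72, fixed 16 → total 88.
Compare {F1, F2, F3}: travel distance 75 + fixed 15 = 90.
Compare {F1, F2, F3, F4}: travel distance 72 + fixed 19 = 91.
Compare {F1, F4}: travel distance 90 + fixed 10 = 100.
All other subsets cost ≥ 90. Minimum total cost: 88.

88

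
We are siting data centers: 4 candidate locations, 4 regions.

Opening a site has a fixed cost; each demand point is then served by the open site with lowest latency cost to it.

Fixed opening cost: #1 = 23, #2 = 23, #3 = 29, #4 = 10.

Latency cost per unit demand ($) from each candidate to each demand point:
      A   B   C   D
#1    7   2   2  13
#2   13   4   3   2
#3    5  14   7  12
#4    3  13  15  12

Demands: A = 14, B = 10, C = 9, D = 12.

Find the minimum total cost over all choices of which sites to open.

160

Open {#1, #2, #4}: assign each demand point to its cheapest open site.
  A→#4 14×3=42, B→#1 10×2=20, C→#1 9×2=18, D→#2 12×2=24
  latency cost 104, fixed 56 → total 160.
Compare {#2, #4}: latency cost 133 + fixed 33 = 166.
Compare {#1, #2, #3, #4}: latency cost 104 + fixed 85 = 189.
Compare {#2, #3, #4}: latency cost 133 + fixed 62 = 195.
All other subsets cost ≥ 166. Minimum total cost: 160.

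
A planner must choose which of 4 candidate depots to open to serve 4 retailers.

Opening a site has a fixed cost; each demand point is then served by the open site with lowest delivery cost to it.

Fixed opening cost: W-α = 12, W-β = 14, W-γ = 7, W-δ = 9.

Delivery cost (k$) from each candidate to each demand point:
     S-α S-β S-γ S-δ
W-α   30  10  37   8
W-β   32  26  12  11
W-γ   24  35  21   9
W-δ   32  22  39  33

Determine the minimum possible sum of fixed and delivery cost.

Open {W-α, W-γ}: assign each demand point to its cheapest open site.
  S-α→W-γ 24, S-β→W-α 10, S-γ→W-γ 21, S-δ→W-α 8
  delivery cost 63, fixed 19 → total 82.
Compare {W-α, W-β}: delivery cost 60 + fixed 26 = 86.
Compare {W-α, W-β, W-γ}: delivery cost 54 + fixed 33 = 87.
Compare {W-α, W-γ, W-δ}: delivery cost 63 + fixed 28 = 91.
All other subsets cost ≥ 86. Minimum total cost: 82.

82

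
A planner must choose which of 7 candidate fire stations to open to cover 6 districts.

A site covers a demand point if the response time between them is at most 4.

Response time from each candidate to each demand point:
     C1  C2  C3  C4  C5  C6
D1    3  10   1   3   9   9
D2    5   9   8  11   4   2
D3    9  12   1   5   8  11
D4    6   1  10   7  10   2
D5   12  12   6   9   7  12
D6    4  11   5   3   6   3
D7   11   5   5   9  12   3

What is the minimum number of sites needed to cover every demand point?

Coverage sets (demand points within 4 of each site):
  D1: {C1, C3, C4}
  D2: {C5, C6}
  D3: {C3}
  D4: {C2, C6}
  D5: {}
  D6: {C1, C4, C6}
  D7: {C6}
No 2 sites suffice: every size-2 union leaves at least one demand point uncovered.
But {D1, D2, D4} covers everything, so the minimum is 3.

3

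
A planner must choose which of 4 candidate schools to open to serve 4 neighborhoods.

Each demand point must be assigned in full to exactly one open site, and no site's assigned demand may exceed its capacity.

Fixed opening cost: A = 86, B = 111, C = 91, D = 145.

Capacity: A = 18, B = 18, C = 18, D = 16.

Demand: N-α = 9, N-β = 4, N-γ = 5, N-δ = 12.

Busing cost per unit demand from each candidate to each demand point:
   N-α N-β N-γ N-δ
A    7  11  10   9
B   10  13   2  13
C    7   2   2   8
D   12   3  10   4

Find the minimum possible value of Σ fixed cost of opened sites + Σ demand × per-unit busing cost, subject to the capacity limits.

Open {C, D}; cheapest assignment that respects the capacities:
  C (cap 18, load 18): N-α, N-β, N-γ — cost 9×7 + 4×2 + 5×2 = 81
  D (cap 16, load 12): N-δ — cost 12×4 = 48
  Shipping 129, fixed 236 → total 365.
  Any other capacity-feasible assignment to {C, D} ships for at least 129.
Compare {A, C}: its best feasible assignment gives total 366.
Compare {A, D}: its best feasible assignment gives total 404.
Every other set of open sites that can feasibly serve all demand totals ≥ 366 even under its best assignment. Minimum: 365.

365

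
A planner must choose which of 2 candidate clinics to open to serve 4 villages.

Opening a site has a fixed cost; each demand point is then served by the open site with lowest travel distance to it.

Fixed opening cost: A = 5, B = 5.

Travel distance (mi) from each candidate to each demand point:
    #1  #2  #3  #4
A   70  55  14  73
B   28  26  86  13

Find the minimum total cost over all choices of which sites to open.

Open {A, B}: assign each demand point to its cheapest open site.
  #1→B 28, #2→B 26, #3→A 14, #4→B 13
  travel distance 81, fixed 10 → total 91.
Compare {B}: travel distance 153 + fixed 5 = 158.
Compare {A}: travel distance 212 + fixed 5 = 217.

91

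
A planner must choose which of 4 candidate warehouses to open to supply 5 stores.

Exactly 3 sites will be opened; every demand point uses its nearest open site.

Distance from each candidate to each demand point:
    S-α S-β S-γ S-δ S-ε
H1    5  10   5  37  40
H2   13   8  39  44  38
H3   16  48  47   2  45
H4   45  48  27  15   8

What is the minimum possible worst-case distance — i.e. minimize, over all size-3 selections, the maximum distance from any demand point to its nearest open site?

10

Open {H1, H3, H4}.
  Farthest demand point is S-β at distance 10 (to H1); all others are ≤ 10.
With {H1, H2, H4} the worst case is 15.
With {H2, H3, H4} the worst case is 27.
No size-3 selection achieves below 10.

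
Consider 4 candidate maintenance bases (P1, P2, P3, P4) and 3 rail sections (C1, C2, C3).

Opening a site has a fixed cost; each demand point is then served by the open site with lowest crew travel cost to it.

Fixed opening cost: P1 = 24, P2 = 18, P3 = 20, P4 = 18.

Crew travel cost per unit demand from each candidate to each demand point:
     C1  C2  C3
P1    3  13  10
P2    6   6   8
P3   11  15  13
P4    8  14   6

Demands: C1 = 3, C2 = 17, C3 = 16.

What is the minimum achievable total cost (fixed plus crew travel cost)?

Open {P2, P4}: assign each demand point to its cheapest open site.
  C1→P2 3×6=18, C2→P2 17×6=102, C3→P4 16×6=96
  crew travel cost 216, fixed 36 → total 252.
Compare {P2}: crew travel cost 248 + fixed 18 = 266.
Compare {P1, P2, P4}: crew travel cost 207 + fixed 60 = 267.
Compare {P2, P3, P4}: crew travel cost 216 + fixed 56 = 272.
All other subsets cost ≥ 266. Minimum total cost: 252.

252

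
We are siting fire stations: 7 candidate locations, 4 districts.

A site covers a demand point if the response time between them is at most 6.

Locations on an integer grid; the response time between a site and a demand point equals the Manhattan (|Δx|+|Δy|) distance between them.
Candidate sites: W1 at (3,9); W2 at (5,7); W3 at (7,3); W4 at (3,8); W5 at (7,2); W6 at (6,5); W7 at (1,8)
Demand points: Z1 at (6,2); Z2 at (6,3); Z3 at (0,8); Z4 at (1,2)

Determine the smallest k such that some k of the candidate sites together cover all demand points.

Coverage sets (demand points within 6 of each site):
  W1: {Z3}
  W2: {Z1, Z2, Z3}
  W3: {Z1, Z2}
  W4: {Z3}
  W5: {Z1, Z2, Z4}
  W6: {Z1, Z2}
  W7: {Z3, Z4}
No single site covers all 4 demand points.
But {W1, W5} covers everything, so the minimum is 2.

2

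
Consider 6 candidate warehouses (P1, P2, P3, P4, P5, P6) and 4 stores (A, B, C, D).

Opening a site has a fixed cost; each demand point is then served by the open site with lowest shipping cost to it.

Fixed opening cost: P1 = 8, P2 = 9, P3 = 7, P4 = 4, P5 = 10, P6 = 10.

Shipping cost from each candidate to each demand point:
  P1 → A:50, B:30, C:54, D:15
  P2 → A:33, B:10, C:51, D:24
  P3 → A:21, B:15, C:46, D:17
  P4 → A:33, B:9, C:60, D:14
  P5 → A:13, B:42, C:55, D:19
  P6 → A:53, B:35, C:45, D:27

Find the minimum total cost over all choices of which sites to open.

101

Open {P3, P4}: assign each demand point to its cheapest open site.
  A→P3 21, B→P4 9, C→P3 46, D→P4 14
  shipping cost 90, fixed 11 → total 101.
Compare {P3, P4, P5}: shipping cost 82 + fixed 21 = 103.
Compare {P4, P5}: shipping cost 91 + fixed 14 = 105.
Compare {P4, P5, P6}: shipping cost 81 + fixed 24 = 105.
All other subsets cost ≥ 103. Minimum total cost: 101.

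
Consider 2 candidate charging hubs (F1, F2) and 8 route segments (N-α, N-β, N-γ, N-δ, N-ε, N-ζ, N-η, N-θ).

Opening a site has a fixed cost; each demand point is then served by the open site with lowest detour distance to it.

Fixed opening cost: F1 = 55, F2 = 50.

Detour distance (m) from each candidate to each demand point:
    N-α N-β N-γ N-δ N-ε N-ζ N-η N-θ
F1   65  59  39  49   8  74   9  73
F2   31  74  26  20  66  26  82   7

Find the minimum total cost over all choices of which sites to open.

Open {F1, F2}: assign each demand point to its cheapest open site.
  N-α→F2 31, N-β→F1 59, N-γ→F2 26, N-δ→F2 20, N-ε→F1 8, N-ζ→F2 26, N-η→F1 9, N-θ→F2 7
  detour distance 186, fixed 105 → total 291.
Compare {F2}: detour distance 332 + fixed 50 = 382.
Compare {F1}: detour distance 376 + fixed 55 = 431.

291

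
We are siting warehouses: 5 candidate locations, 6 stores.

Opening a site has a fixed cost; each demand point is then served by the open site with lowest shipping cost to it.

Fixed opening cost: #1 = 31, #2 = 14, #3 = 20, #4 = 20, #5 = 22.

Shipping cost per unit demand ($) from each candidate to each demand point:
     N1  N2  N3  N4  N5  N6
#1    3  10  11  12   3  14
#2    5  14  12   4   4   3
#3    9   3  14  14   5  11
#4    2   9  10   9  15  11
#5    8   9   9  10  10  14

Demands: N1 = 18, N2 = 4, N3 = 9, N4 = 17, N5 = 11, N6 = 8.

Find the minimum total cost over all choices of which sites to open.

Open {#2, #3, #4}: assign each demand point to its cheapest open site.
  N1→#4 18×2=36, N2→#3 4×3=12, N3→#4 9×10=90, N4→#2 17×4=68, N5→#2 11×4=44, N6→#2 8×3=24
  shipping cost 274, fixed 54 → total 328.
Compare {#2, #4}: shipping cost 298 + fixed 34 = 332.
Compare {#2, #3, #4, #5}: shipping cost 265 + fixed 76 = 341.
Compare {#2, #4, #5}: shipping cost 289 + fixed 56 = 345.
All other subsets cost ≥ 332. Minimum total cost: 328.

328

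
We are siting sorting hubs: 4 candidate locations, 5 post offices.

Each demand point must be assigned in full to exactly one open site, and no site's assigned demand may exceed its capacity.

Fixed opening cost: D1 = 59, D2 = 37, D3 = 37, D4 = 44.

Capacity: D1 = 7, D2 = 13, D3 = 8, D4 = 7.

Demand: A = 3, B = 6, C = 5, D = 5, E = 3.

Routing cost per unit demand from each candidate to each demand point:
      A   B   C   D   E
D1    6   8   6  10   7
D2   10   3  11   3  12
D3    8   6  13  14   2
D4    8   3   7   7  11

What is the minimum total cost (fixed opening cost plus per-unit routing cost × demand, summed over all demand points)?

216

Open {D2, D3, D4}; cheapest assignment that respects the capacities:
  D2 (cap 13, load 11): B, D — cost 6×3 + 5×3 = 33
  D3 (cap 8, load 6): A, E — cost 3×8 + 3×2 = 30
  D4 (cap 7, load 5): C — cost 5×7 = 35
  Shipping 98, fixed 118 → total 216.
  Any other capacity-feasible assignment to {D2, D3, D4} ships for at least 98.
Compare {D1, D2, D3}: its best feasible assignment gives total 226.
Compare {D1, D2, D4}: its best feasible assignment gives total 247.
Every other set of open sites that can feasibly serve all demand totals ≥ 226 even under its best assignment. Minimum: 216.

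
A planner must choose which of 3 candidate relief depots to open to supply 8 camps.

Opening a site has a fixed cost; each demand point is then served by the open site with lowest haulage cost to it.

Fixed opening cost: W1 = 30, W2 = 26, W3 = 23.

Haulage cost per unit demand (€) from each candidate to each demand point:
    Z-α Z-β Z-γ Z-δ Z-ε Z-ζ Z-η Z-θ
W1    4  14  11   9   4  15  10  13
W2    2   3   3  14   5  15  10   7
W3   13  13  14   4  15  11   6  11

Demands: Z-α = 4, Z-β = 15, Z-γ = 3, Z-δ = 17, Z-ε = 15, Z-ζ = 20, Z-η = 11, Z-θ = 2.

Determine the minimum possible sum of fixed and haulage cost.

554

Open {W2, W3}: assign each demand point to its cheapest open site.
  Z-α→W2 4×2=8, Z-β→W2 15×3=45, Z-γ→W2 3×3=9, Z-δ→W3 17×4=68, Z-ε→W2 15×5=75, Z-ζ→W3 20×11=220, Z-η→W3 11×6=66, Z-θ→W2 2×7=14
  haulage cost 505, fixed 49 → total 554.
Compare {W1, W2, W3}: haulage cost 490 + fixed 79 = 569.
Compare {W1, W3}: haulage cost 680 + fixed 53 = 733.
Compare {W1, W2}: haulage cost 699 + fixed 56 = 755.
All other subsets cost ≥ 569. Minimum total cost: 554.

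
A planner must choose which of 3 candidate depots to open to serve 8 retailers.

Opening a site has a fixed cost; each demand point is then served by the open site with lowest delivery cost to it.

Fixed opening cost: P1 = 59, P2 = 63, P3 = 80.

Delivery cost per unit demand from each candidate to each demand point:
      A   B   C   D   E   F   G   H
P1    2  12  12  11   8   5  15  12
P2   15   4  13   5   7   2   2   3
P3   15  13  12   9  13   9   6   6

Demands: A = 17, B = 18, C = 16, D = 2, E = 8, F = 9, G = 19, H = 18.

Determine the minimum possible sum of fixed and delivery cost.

Open {P1, P2}: assign each demand point to its cheapest open site.
  A→P1 17×2=34, B→P2 18×4=72, C→P1 16×12=192, D→P2 2×5=10, E→P2 8×7=56, F→P2 9×2=18, G→P2 19×2=38, H→P2 18×3=54
  delivery cost 474, fixed 122 → total 596.
Compare {P1, P2, P3}: delivery cost 474 + fixed 202 = 676.
Compare {P2}: delivery cost 711 + fixed 63 = 774.
Compare {P2, P3}: delivery cost 695 + fixed 143 = 838.
All other subsets cost ≥ 676. Minimum total cost: 596.

596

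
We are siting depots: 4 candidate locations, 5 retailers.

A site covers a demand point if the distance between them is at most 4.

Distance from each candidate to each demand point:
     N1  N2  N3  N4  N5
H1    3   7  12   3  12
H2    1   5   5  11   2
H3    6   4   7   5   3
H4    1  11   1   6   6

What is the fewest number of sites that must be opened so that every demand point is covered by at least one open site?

3

Coverage sets (demand points within 4 of each site):
  H1: {N1, N4}
  H2: {N1, N5}
  H3: {N2, N5}
  H4: {N1, N3}
No 2 sites suffice: every size-2 union leaves at least one demand point uncovered.
But {H1, H3, H4} covers everything, so the minimum is 3.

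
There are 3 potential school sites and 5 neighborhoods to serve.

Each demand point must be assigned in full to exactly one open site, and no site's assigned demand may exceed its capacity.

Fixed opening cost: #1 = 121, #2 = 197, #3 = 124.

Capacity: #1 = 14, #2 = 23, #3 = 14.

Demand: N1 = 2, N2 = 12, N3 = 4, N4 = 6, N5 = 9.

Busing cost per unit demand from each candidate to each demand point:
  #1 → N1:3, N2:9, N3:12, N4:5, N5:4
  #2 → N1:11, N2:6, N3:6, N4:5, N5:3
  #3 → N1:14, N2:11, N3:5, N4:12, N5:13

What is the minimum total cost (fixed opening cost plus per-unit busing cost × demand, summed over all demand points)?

486

Open {#1, #2}; cheapest assignment that respects the capacities:
  #1 (cap 14, load 11): N1, N5 — cost 2×3 + 9×4 = 42
  #2 (cap 23, load 22): N2, N3, N4 — cost 12×6 + 4×6 + 6×5 = 126
  Shipping 168, fixed 318 → total 486.
  Any other capacity-feasible assignment to {#1, #2} ships for at least 168.
Compare {#2, #3}: its best feasible assignment gives total 534.
Compare {#1, #2, #3}: its best feasible assignment gives total 597.
Every other set of open sites that can feasibly serve all demand totals ≥ 534 even under its best assignment. Minimum: 486.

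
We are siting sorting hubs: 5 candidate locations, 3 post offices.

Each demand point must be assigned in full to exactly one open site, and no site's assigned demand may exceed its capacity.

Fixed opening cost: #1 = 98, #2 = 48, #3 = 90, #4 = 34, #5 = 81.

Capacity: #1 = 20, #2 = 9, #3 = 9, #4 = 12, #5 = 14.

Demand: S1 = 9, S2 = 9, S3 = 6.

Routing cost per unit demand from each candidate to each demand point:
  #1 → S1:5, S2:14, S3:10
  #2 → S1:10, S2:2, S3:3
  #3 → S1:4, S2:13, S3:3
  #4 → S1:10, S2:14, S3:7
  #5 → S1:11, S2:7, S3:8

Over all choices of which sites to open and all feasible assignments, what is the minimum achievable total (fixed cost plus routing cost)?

268

Open {#2, #3, #4}; cheapest assignment that respects the capacities:
  #2 (cap 9, load 9): S2 — cost 9×2 = 18
  #3 (cap 9, load 9): S1 — cost 9×4 = 36
  #4 (cap 12, load 6): S3 — cost 6×7 = 42
  Shipping 96, fixed 172 → total 268.
  Any other capacity-feasible assignment to {#2, #3, #4} ships for at least 96.
Compare {#1, #2}: its best feasible assignment gives total 269.
Compare {#1, #2, #4}: its best feasible assignment gives total 285.
Every other set of open sites that can feasibly serve all demand totals ≥ 269 even under its best assignment. Minimum: 268.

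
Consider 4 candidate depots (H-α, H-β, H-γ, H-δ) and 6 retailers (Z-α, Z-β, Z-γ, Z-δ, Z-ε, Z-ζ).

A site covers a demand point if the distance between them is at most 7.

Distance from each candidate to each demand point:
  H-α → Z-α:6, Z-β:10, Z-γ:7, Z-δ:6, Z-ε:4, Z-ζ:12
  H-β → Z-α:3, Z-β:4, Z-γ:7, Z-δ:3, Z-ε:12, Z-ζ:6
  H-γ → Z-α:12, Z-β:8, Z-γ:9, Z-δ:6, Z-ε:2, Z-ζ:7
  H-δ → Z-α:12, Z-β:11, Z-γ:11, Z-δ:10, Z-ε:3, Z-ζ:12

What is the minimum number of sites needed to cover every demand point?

Coverage sets (demand points within 7 of each site):
  H-α: {Z-α, Z-γ, Z-δ, Z-ε}
  H-β: {Z-α, Z-β, Z-γ, Z-δ, Z-ζ}
  H-γ: {Z-δ, Z-ε, Z-ζ}
  H-δ: {Z-ε}
No single site covers all 6 demand points.
But {H-α, H-β} covers everything, so the minimum is 2.

2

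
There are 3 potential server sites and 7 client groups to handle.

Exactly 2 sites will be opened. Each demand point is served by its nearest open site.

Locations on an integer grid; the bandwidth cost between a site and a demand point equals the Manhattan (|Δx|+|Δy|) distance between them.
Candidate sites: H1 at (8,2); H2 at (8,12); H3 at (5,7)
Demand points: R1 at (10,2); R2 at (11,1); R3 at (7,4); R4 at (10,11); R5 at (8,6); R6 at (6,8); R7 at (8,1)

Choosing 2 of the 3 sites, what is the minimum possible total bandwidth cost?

23

Open {H1, H2}.
  R1→H1 2, R2→H1 4, R3→H1 3, R4→H2 3, R5→H1 4, R6→H2 6, R7→H1 1  ⇒ total 23.
Compare {H1, H3}: total 25.
Compare {H2, H3}: total 45.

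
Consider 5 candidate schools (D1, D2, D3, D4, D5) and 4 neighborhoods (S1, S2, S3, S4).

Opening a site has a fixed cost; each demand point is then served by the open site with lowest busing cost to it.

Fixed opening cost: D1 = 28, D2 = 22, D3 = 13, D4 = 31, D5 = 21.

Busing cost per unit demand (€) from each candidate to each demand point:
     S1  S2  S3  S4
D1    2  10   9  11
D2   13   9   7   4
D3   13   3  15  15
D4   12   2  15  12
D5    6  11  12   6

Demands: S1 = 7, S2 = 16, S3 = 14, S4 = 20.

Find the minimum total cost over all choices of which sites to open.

Open {D1, D2, D3}: assign each demand point to its cheapest open site.
  S1→D1 7×2=14, S2→D3 16×3=48, S3→D2 14×7=98, S4→D2 20×4=80
  busing cost 240, fixed 63 → total 303.
Compare {D1, D2, D4}: busing cost 224 + fixed 81 = 305.
Compare {D1, D2, D3, D4}: busing cost 224 + fixed 94 = 318.
Compare {D2, D3, D5}: busing cost 268 + fixed 56 = 324.
All other subsets cost ≥ 305. Minimum total cost: 303.

303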